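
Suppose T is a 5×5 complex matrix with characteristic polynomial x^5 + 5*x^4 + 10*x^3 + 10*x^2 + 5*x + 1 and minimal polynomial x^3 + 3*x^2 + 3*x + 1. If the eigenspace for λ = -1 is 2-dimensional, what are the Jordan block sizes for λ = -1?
Block sizes for λ = -1: [3, 2]

Step 1 — from the characteristic polynomial, algebraic multiplicity of λ = -1 is 5. From dim ker(T − (-1)·I) = 2, there are exactly 2 Jordan blocks for λ = -1.
Step 2 — from the minimal polynomial, the factor (x + 1)^3 tells us the largest block for λ = -1 has size 3.
Step 3 — with total size 5, 2 blocks, and largest block 3, the block sizes (in nonincreasing order) are [3, 2].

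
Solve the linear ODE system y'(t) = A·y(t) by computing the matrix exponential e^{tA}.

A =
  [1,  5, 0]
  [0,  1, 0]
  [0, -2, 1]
e^{tA} =
  [exp(t), 5*t*exp(t), 0]
  [0, exp(t), 0]
  [0, -2*t*exp(t), exp(t)]

Strategy: write A = P · J · P⁻¹ where J is a Jordan canonical form, so e^{tA} = P · e^{tJ} · P⁻¹, and e^{tJ} can be computed block-by-block.

A has Jordan form
J =
  [1, 1, 0]
  [0, 1, 0]
  [0, 0, 1]
(up to reordering of blocks).

Per-block formulas:
  For a 2×2 Jordan block J_2(1): exp(t · J_2(1)) = e^(1t)·(I + t·N), where N is the 2×2 nilpotent shift.
  For a 1×1 block at λ = 1: exp(t · [1]) = [e^(1t)].

After assembling e^{tJ} and conjugating by P, we get:

e^{tA} =
  [exp(t), 5*t*exp(t), 0]
  [0, exp(t), 0]
  [0, -2*t*exp(t), exp(t)]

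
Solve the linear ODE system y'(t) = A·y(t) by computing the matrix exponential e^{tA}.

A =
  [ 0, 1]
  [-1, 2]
e^{tA} =
  [-t*exp(t) + exp(t), t*exp(t)]
  [-t*exp(t), t*exp(t) + exp(t)]

Strategy: write A = P · J · P⁻¹ where J is a Jordan canonical form, so e^{tA} = P · e^{tJ} · P⁻¹, and e^{tJ} can be computed block-by-block.

A has Jordan form
J =
  [1, 1]
  [0, 1]
(up to reordering of blocks).

Per-block formulas:
  For a 2×2 Jordan block J_2(1): exp(t · J_2(1)) = e^(1t)·(I + t·N), where N is the 2×2 nilpotent shift.

After assembling e^{tJ} and conjugating by P, we get:

e^{tA} =
  [-t*exp(t) + exp(t), t*exp(t)]
  [-t*exp(t), t*exp(t) + exp(t)]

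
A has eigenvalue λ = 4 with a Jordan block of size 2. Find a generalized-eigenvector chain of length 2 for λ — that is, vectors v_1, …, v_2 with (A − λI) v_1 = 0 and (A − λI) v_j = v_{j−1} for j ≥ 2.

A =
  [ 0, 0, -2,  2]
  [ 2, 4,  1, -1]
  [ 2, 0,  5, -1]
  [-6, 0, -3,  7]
A Jordan chain for λ = 4 of length 2:
v_1 = (-4, 2, 2, -6)ᵀ
v_2 = (1, 0, 0, 0)ᵀ

Let N = A − (4)·I. We want v_2 with N^2 v_2 = 0 but N^1 v_2 ≠ 0; then v_{j-1} := N · v_j for j = 2, …, 2.

Pick v_2 = (1, 0, 0, 0)ᵀ.
Then v_1 = N · v_2 = (-4, 2, 2, -6)ᵀ.

Sanity check: (A − (4)·I) v_1 = (0, 0, 0, 0)ᵀ = 0. ✓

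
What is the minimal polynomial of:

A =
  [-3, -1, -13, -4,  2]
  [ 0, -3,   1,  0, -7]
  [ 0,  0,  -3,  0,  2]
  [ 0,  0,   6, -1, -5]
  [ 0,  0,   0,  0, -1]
x^5 + 11*x^4 + 46*x^3 + 90*x^2 + 81*x + 27

The characteristic polynomial is χ_A(x) = (x + 1)^2*(x + 3)^3, so the eigenvalues are known. The minimal polynomial is
  m_A(x) = Π_λ (x − λ)^{k_λ}
where k_λ is the size of the *largest* Jordan block for λ (equivalently, the smallest k with (A − λI)^k v = 0 for every generalised eigenvector v of λ).

  λ = -3: largest Jordan block has size 3, contributing (x + 3)^3
  λ = -1: largest Jordan block has size 2, contributing (x + 1)^2

So m_A(x) = (x + 1)^2*(x + 3)^3 = x^5 + 11*x^4 + 46*x^3 + 90*x^2 + 81*x + 27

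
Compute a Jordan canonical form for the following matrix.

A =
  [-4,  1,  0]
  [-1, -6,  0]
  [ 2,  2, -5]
J_2(-5) ⊕ J_1(-5)

The characteristic polynomial is
  det(x·I − A) = x^3 + 15*x^2 + 75*x + 125 = (x + 5)^3

Eigenvalues and multiplicities (the geometric multiplicity of λ is n − rank(A − λI), which equals the number of Jordan blocks for λ):
  λ = -5: algebraic multiplicity = 3, geometric multiplicity = 2

Determining the block sizes for each eigenvalue:
  λ = -5: 2 blocks summing to 3 forces exactly one block of size 2 and the rest size 1 → block sizes [2, 1]

Assembling the blocks gives a Jordan form
J =
  [-5,  1,  0]
  [ 0, -5,  0]
  [ 0,  0, -5]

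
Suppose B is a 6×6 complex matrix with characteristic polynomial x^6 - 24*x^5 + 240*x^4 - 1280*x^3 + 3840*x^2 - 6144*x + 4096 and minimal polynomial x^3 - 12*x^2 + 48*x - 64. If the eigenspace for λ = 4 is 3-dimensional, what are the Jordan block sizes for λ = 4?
Block sizes for λ = 4: [3, 2, 1]

Step 1 — from the characteristic polynomial, algebraic multiplicity of λ = 4 is 6. From dim ker(B − (4)·I) = 3, there are exactly 3 Jordan blocks for λ = 4.
Step 2 — from the minimal polynomial, the factor (x − 4)^3 tells us the largest block for λ = 4 has size 3.
Step 3 — with total size 6, 3 blocks, and largest block 3, the block sizes (in nonincreasing order) are [3, 2, 1].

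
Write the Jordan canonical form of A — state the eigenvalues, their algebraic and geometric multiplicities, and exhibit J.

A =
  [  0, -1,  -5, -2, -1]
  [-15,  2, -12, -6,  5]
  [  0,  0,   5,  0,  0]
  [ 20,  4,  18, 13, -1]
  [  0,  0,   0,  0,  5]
J_3(5) ⊕ J_2(5)

The characteristic polynomial is
  det(x·I − A) = x^5 - 25*x^4 + 250*x^3 - 1250*x^2 + 3125*x - 3125 = (x - 5)^5

Eigenvalues and multiplicities (the geometric multiplicity of λ is n − rank(A − λI), which equals the number of Jordan blocks for λ):
  λ = 5: algebraic multiplicity = 5, geometric multiplicity = 2

Determining the block sizes for each eigenvalue:
  λ = 5: with am = 5 and gm = 2, the partition is not yet determined (e.g. several partitions of 5 into 2 parts exist). Let N = A − (5)·I. Computing rank(N^1) = 3, rank(N^2) = 1, rank(N^3) = 0; the number of blocks of size ≥ j is rank(N^{j−1}) − rank(N^j), giving [2, 2, 1]. So we have 1 block(s) of size 3, 1 block(s) of size 2 → block sizes [3, 2]

Assembling the blocks gives a Jordan form
J =
  [5, 1, 0, 0, 0]
  [0, 5, 1, 0, 0]
  [0, 0, 5, 0, 0]
  [0, 0, 0, 5, 1]
  [0, 0, 0, 0, 5]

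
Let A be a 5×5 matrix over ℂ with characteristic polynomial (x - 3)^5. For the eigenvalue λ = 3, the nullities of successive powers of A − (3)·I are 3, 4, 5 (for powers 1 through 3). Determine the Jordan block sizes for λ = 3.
Block sizes for λ = 3: [3, 1, 1]

From the dimensions of kernels of powers, the number of Jordan blocks of size at least j is d_j − d_{j−1} where d_j = dim ker(N^j) (with d_0 = 0). Computing the differences gives [3, 1, 1].
The number of blocks of size exactly k is (#blocks of size ≥ k) − (#blocks of size ≥ k + 1), so the partition is: 2 block(s) of size 1, 1 block(s) of size 3.
In nonincreasing order the block sizes are [3, 1, 1].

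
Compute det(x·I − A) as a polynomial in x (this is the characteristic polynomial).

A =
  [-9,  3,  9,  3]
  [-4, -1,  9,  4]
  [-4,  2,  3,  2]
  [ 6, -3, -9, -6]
x^4 + 13*x^3 + 63*x^2 + 135*x + 108

Expanding det(x·I − A) (e.g. by cofactor expansion or by noting that A is similar to its Jordan form J, which has the same characteristic polynomial as A) gives
  χ_A(x) = x^4 + 13*x^3 + 63*x^2 + 135*x + 108
which factors as (x + 3)^3*(x + 4). The eigenvalues (with algebraic multiplicities) are λ = -4 with multiplicity 1, λ = -3 with multiplicity 3.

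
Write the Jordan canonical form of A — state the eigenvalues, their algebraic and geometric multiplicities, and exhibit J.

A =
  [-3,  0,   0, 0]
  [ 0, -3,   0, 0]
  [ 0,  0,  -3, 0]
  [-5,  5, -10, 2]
J_1(-3) ⊕ J_1(-3) ⊕ J_1(-3) ⊕ J_1(2)

The characteristic polynomial is
  det(x·I − A) = x^4 + 7*x^3 + 9*x^2 - 27*x - 54 = (x - 2)*(x + 3)^3

Eigenvalues and multiplicities (the geometric multiplicity of λ is n − rank(A − λI), which equals the number of Jordan blocks for λ):
  λ = -3: algebraic multiplicity = 3, geometric multiplicity = 3
  λ = 2: algebraic multiplicity = 1, geometric multiplicity = 1

Determining the block sizes for each eigenvalue:
  λ = -3: gm = am = 3, so every block has size 1 → block sizes [1, 1, 1]
  λ = 2: one block (gm = 1), so the single block has size am = 1 → block sizes [1]

Assembling the blocks gives a Jordan form
J =
  [-3,  0,  0, 0]
  [ 0, -3,  0, 0]
  [ 0,  0, -3, 0]
  [ 0,  0,  0, 2]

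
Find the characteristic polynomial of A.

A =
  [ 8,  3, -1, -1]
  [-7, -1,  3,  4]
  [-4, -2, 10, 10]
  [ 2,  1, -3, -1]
x^4 - 16*x^3 + 96*x^2 - 256*x + 256

Expanding det(x·I − A) (e.g. by cofactor expansion or by noting that A is similar to its Jordan form J, which has the same characteristic polynomial as A) gives
  χ_A(x) = x^4 - 16*x^3 + 96*x^2 - 256*x + 256
which factors as (x - 4)^4. The eigenvalues (with algebraic multiplicities) are λ = 4 with multiplicity 4.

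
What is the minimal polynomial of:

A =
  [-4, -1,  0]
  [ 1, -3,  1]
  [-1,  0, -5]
x^3 + 12*x^2 + 48*x + 64

The characteristic polynomial is χ_A(x) = (x + 4)^3, so the eigenvalues are known. The minimal polynomial is
  m_A(x) = Π_λ (x − λ)^{k_λ}
where k_λ is the size of the *largest* Jordan block for λ (equivalently, the smallest k with (A − λI)^k v = 0 for every generalised eigenvector v of λ).

  λ = -4: largest Jordan block has size 3, contributing (x + 4)^3

So m_A(x) = (x + 4)^3 = x^3 + 12*x^2 + 48*x + 64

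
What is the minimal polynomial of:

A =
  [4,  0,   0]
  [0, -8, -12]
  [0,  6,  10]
x^2 - 2*x - 8

The characteristic polynomial is χ_A(x) = (x - 4)^2*(x + 2), so the eigenvalues are known. The minimal polynomial is
  m_A(x) = Π_λ (x − λ)^{k_λ}
where k_λ is the size of the *largest* Jordan block for λ (equivalently, the smallest k with (A − λI)^k v = 0 for every generalised eigenvector v of λ).

  λ = -2: largest Jordan block has size 1, contributing (x + 2)
  λ = 4: largest Jordan block has size 1, contributing (x − 4)

So m_A(x) = (x - 4)*(x + 2) = x^2 - 2*x - 8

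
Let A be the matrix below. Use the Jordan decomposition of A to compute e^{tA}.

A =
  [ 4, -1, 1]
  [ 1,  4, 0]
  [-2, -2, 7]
e^{tA} =
  [-t^2*exp(5*t) - t*exp(5*t) + exp(5*t), -t*exp(5*t), t^2*exp(5*t)/2 + t*exp(5*t)]
  [-t^2*exp(5*t) + t*exp(5*t), -t*exp(5*t) + exp(5*t), t^2*exp(5*t)/2]
  [-2*t^2*exp(5*t) - 2*t*exp(5*t), -2*t*exp(5*t), t^2*exp(5*t) + 2*t*exp(5*t) + exp(5*t)]

Strategy: write A = P · J · P⁻¹ where J is a Jordan canonical form, so e^{tA} = P · e^{tJ} · P⁻¹, and e^{tJ} can be computed block-by-block.

A has Jordan form
J =
  [5, 1, 0]
  [0, 5, 1]
  [0, 0, 5]
(up to reordering of blocks).

Per-block formulas:
  For a 3×3 Jordan block J_3(5): exp(t · J_3(5)) = e^(5t)·(I + t·N + (t^2/2)·N^2), where N is the 3×3 nilpotent shift.

After assembling e^{tJ} and conjugating by P, we get:

e^{tA} =
  [-t^2*exp(5*t) - t*exp(5*t) + exp(5*t), -t*exp(5*t), t^2*exp(5*t)/2 + t*exp(5*t)]
  [-t^2*exp(5*t) + t*exp(5*t), -t*exp(5*t) + exp(5*t), t^2*exp(5*t)/2]
  [-2*t^2*exp(5*t) - 2*t*exp(5*t), -2*t*exp(5*t), t^2*exp(5*t) + 2*t*exp(5*t) + exp(5*t)]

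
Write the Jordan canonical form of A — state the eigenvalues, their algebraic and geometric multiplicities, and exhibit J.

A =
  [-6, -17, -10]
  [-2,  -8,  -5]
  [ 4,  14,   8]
J_3(-2)

The characteristic polynomial is
  det(x·I − A) = x^3 + 6*x^2 + 12*x + 8 = (x + 2)^3

Eigenvalues and multiplicities (the geometric multiplicity of λ is n − rank(A − λI), which equals the number of Jordan blocks for λ):
  λ = -2: algebraic multiplicity = 3, geometric multiplicity = 1

Determining the block sizes for each eigenvalue:
  λ = -2: one block (gm = 1), so the single block has size am = 3 → block sizes [3]

Assembling the blocks gives a Jordan form
J =
  [-2,  1,  0]
  [ 0, -2,  1]
  [ 0,  0, -2]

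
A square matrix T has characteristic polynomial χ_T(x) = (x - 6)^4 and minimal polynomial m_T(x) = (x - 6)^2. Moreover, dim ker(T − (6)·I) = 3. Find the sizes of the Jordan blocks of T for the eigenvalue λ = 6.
Block sizes for λ = 6: [2, 1, 1]

Step 1 — from the characteristic polynomial, algebraic multiplicity of λ = 6 is 4. From dim ker(T − (6)·I) = 3, there are exactly 3 Jordan blocks for λ = 6.
Step 2 — from the minimal polynomial, the factor (x − 6)^2 tells us the largest block for λ = 6 has size 2.
Step 3 — with total size 4, 3 blocks, and largest block 2, the block sizes (in nonincreasing order) are [2, 1, 1].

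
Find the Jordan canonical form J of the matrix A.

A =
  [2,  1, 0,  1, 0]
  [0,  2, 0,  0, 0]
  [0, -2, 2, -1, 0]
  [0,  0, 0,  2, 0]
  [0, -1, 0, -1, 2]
J_2(2) ⊕ J_2(2) ⊕ J_1(2)

The characteristic polynomial is
  det(x·I − A) = x^5 - 10*x^4 + 40*x^3 - 80*x^2 + 80*x - 32 = (x - 2)^5

Eigenvalues and multiplicities (the geometric multiplicity of λ is n − rank(A − λI), which equals the number of Jordan blocks for λ):
  λ = 2: algebraic multiplicity = 5, geometric multiplicity = 3

Determining the block sizes for each eigenvalue:
  λ = 2: with am = 5 and gm = 3, the partition is not yet determined (e.g. several partitions of 5 into 3 parts exist). Let N = A − (2)·I. Computing rank(N^1) = 2, rank(N^2) = 0; the number of blocks of size ≥ j is rank(N^{j−1}) − rank(N^j), giving [3, 2]. So we have 2 block(s) of size 2, 1 block(s) of size 1 → block sizes [2, 2, 1]

Assembling the blocks gives a Jordan form
J =
  [2, 1, 0, 0, 0]
  [0, 2, 0, 0, 0]
  [0, 0, 2, 1, 0]
  [0, 0, 0, 2, 0]
  [0, 0, 0, 0, 2]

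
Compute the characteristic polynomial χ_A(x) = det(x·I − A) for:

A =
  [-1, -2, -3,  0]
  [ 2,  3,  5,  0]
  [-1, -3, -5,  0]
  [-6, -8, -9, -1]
x^4 + 4*x^3 + 6*x^2 + 4*x + 1

Expanding det(x·I − A) (e.g. by cofactor expansion or by noting that A is similar to its Jordan form J, which has the same characteristic polynomial as A) gives
  χ_A(x) = x^4 + 4*x^3 + 6*x^2 + 4*x + 1
which factors as (x + 1)^4. The eigenvalues (with algebraic multiplicities) are λ = -1 with multiplicity 4.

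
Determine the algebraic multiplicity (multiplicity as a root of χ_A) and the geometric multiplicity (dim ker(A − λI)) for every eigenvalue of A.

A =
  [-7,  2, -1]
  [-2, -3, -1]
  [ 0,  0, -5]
λ = -5: alg = 3, geom = 2

Step 1 — factor the characteristic polynomial to read off the algebraic multiplicities:
  χ_A(x) = (x + 5)^3

Step 2 — compute geometric multiplicities via the rank-nullity identity g(λ) = n − rank(A − λI):
  rank(A − (-5)·I) = 1, so dim ker(A − (-5)·I) = n − 1 = 2

Summary:
  λ = -5: algebraic multiplicity = 3, geometric multiplicity = 2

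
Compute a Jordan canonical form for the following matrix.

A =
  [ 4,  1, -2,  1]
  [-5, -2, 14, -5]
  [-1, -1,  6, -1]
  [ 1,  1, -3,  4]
J_3(3) ⊕ J_1(3)

The characteristic polynomial is
  det(x·I − A) = x^4 - 12*x^3 + 54*x^2 - 108*x + 81 = (x - 3)^4

Eigenvalues and multiplicities (the geometric multiplicity of λ is n − rank(A − λI), which equals the number of Jordan blocks for λ):
  λ = 3: algebraic multiplicity = 4, geometric multiplicity = 2

Determining the block sizes for each eigenvalue:
  λ = 3: with am = 4 and gm = 2, the partition is not yet determined (e.g. several partitions of 4 into 2 parts exist). Let N = A − (3)·I. Computing rank(N^1) = 2, rank(N^2) = 1, rank(N^3) = 0; the number of blocks of size ≥ j is rank(N^{j−1}) − rank(N^j), giving [2, 1, 1]. So we have 1 block(s) of size 3, 1 block(s) of size 1 → block sizes [3, 1]

Assembling the blocks gives a Jordan form
J =
  [3, 1, 0, 0]
  [0, 3, 1, 0]
  [0, 0, 3, 0]
  [0, 0, 0, 3]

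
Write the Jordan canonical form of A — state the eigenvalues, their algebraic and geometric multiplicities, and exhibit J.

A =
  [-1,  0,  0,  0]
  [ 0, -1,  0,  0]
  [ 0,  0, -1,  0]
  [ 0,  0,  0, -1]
J_1(-1) ⊕ J_1(-1) ⊕ J_1(-1) ⊕ J_1(-1)

The characteristic polynomial is
  det(x·I − A) = x^4 + 4*x^3 + 6*x^2 + 4*x + 1 = (x + 1)^4

Eigenvalues and multiplicities (the geometric multiplicity of λ is n − rank(A − λI), which equals the number of Jordan blocks for λ):
  λ = -1: algebraic multiplicity = 4, geometric multiplicity = 4

Determining the block sizes for each eigenvalue:
  λ = -1: gm = am = 4, so every block has size 1 → block sizes [1, 1, 1, 1]

Assembling the blocks gives a Jordan form
J =
  [-1,  0,  0,  0]
  [ 0, -1,  0,  0]
  [ 0,  0, -1,  0]
  [ 0,  0,  0, -1]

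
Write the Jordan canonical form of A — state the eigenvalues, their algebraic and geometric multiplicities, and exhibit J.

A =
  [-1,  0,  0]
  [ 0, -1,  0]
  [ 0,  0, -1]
J_1(-1) ⊕ J_1(-1) ⊕ J_1(-1)

The characteristic polynomial is
  det(x·I − A) = x^3 + 3*x^2 + 3*x + 1 = (x + 1)^3

Eigenvalues and multiplicities (the geometric multiplicity of λ is n − rank(A − λI), which equals the number of Jordan blocks for λ):
  λ = -1: algebraic multiplicity = 3, geometric multiplicity = 3

Determining the block sizes for each eigenvalue:
  λ = -1: gm = am = 3, so every block has size 1 → block sizes [1, 1, 1]

Assembling the blocks gives a Jordan form
J =
  [-1,  0,  0]
  [ 0, -1,  0]
  [ 0,  0, -1]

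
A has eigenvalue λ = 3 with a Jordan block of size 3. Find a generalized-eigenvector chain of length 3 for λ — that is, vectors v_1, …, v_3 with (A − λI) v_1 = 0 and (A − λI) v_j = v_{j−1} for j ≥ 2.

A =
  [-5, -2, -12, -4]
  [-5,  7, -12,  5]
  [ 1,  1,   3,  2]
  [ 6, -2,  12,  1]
A Jordan chain for λ = 3 of length 3:
v_1 = (4, 4, -2, -4)ᵀ
v_2 = (-2, 4, 1, -2)ᵀ
v_3 = (0, 1, 0, 0)ᵀ

Let N = A − (3)·I. We want v_3 with N^3 v_3 = 0 but N^2 v_3 ≠ 0; then v_{j-1} := N · v_j for j = 3, …, 2.

Pick v_3 = (0, 1, 0, 0)ᵀ.
Then v_2 = N · v_3 = (-2, 4, 1, -2)ᵀ.
Then v_1 = N · v_2 = (4, 4, -2, -4)ᵀ.

Sanity check: (A − (3)·I) v_1 = (0, 0, 0, 0)ᵀ = 0. ✓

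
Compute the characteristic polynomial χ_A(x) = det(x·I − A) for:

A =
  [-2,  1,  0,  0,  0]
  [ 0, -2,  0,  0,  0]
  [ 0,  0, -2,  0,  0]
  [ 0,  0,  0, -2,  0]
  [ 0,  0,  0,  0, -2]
x^5 + 10*x^4 + 40*x^3 + 80*x^2 + 80*x + 32

Expanding det(x·I − A) (e.g. by cofactor expansion or by noting that A is similar to its Jordan form J, which has the same characteristic polynomial as A) gives
  χ_A(x) = x^5 + 10*x^4 + 40*x^3 + 80*x^2 + 80*x + 32
which factors as (x + 2)^5. The eigenvalues (with algebraic multiplicities) are λ = -2 with multiplicity 5.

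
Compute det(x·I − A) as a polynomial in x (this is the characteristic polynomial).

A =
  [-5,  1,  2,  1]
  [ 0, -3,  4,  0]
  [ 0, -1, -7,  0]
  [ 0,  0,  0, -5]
x^4 + 20*x^3 + 150*x^2 + 500*x + 625

Expanding det(x·I − A) (e.g. by cofactor expansion or by noting that A is similar to its Jordan form J, which has the same characteristic polynomial as A) gives
  χ_A(x) = x^4 + 20*x^3 + 150*x^2 + 500*x + 625
which factors as (x + 5)^4. The eigenvalues (with algebraic multiplicities) are λ = -5 with multiplicity 4.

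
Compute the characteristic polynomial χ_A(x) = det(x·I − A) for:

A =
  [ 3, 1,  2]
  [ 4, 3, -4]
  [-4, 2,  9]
x^3 - 15*x^2 + 75*x - 125

Expanding det(x·I − A) (e.g. by cofactor expansion or by noting that A is similar to its Jordan form J, which has the same characteristic polynomial as A) gives
  χ_A(x) = x^3 - 15*x^2 + 75*x - 125
which factors as (x - 5)^3. The eigenvalues (with algebraic multiplicities) are λ = 5 with multiplicity 3.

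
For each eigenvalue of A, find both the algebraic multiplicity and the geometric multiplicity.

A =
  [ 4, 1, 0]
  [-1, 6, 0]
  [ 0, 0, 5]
λ = 5: alg = 3, geom = 2

Step 1 — factor the characteristic polynomial to read off the algebraic multiplicities:
  χ_A(x) = (x - 5)^3

Step 2 — compute geometric multiplicities via the rank-nullity identity g(λ) = n − rank(A − λI):
  rank(A − (5)·I) = 1, so dim ker(A − (5)·I) = n − 1 = 2

Summary:
  λ = 5: algebraic multiplicity = 3, geometric multiplicity = 2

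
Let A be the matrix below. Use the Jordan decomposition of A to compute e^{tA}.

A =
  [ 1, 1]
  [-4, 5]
e^{tA} =
  [-2*t*exp(3*t) + exp(3*t), t*exp(3*t)]
  [-4*t*exp(3*t), 2*t*exp(3*t) + exp(3*t)]

Strategy: write A = P · J · P⁻¹ where J is a Jordan canonical form, so e^{tA} = P · e^{tJ} · P⁻¹, and e^{tJ} can be computed block-by-block.

A has Jordan form
J =
  [3, 1]
  [0, 3]
(up to reordering of blocks).

Per-block formulas:
  For a 2×2 Jordan block J_2(3): exp(t · J_2(3)) = e^(3t)·(I + t·N), where N is the 2×2 nilpotent shift.

After assembling e^{tJ} and conjugating by P, we get:

e^{tA} =
  [-2*t*exp(3*t) + exp(3*t), t*exp(3*t)]
  [-4*t*exp(3*t), 2*t*exp(3*t) + exp(3*t)]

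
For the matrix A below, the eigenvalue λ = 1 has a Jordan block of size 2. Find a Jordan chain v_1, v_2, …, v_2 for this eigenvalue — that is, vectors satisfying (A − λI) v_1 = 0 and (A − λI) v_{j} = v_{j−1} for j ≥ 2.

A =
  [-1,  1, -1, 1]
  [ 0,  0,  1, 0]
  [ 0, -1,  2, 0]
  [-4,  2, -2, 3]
A Jordan chain for λ = 1 of length 2:
v_1 = (-2, 0, 0, -4)ᵀ
v_2 = (1, 0, 0, 0)ᵀ

Let N = A − (1)·I. We want v_2 with N^2 v_2 = 0 but N^1 v_2 ≠ 0; then v_{j-1} := N · v_j for j = 2, …, 2.

Pick v_2 = (1, 0, 0, 0)ᵀ.
Then v_1 = N · v_2 = (-2, 0, 0, -4)ᵀ.

Sanity check: (A − (1)·I) v_1 = (0, 0, 0, 0)ᵀ = 0. ✓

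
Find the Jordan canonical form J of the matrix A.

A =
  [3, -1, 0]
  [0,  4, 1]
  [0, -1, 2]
J_3(3)

The characteristic polynomial is
  det(x·I − A) = x^3 - 9*x^2 + 27*x - 27 = (x - 3)^3

Eigenvalues and multiplicities (the geometric multiplicity of λ is n − rank(A − λI), which equals the number of Jordan blocks for λ):
  λ = 3: algebraic multiplicity = 3, geometric multiplicity = 1

Determining the block sizes for each eigenvalue:
  λ = 3: one block (gm = 1), so the single block has size am = 3 → block sizes [3]

Assembling the blocks gives a Jordan form
J =
  [3, 1, 0]
  [0, 3, 1]
  [0, 0, 3]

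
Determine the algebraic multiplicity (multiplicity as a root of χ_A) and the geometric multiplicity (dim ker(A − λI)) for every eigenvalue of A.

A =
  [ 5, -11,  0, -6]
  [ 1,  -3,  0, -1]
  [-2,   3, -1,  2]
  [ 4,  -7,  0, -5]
λ = -1: alg = 4, geom = 2

Step 1 — factor the characteristic polynomial to read off the algebraic multiplicities:
  χ_A(x) = (x + 1)^4

Step 2 — compute geometric multiplicities via the rank-nullity identity g(λ) = n − rank(A − λI):
  rank(A − (-1)·I) = 2, so dim ker(A − (-1)·I) = n − 2 = 2

Summary:
  λ = -1: algebraic multiplicity = 4, geometric multiplicity = 2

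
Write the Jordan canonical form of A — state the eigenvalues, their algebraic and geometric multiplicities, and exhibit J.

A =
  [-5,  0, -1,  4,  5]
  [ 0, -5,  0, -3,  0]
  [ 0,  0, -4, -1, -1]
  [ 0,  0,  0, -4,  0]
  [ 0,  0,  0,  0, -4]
J_1(-5) ⊕ J_1(-5) ⊕ J_2(-4) ⊕ J_1(-4)

The characteristic polynomial is
  det(x·I − A) = x^5 + 22*x^4 + 193*x^3 + 844*x^2 + 1840*x + 1600 = (x + 4)^3*(x + 5)^2

Eigenvalues and multiplicities (the geometric multiplicity of λ is n − rank(A − λI), which equals the number of Jordan blocks for λ):
  λ = -5: algebraic multiplicity = 2, geometric multiplicity = 2
  λ = -4: algebraic multiplicity = 3, geometric multiplicity = 2

Determining the block sizes for each eigenvalue:
  λ = -5: gm = am = 2, so every block has size 1 → block sizes [1, 1]
  λ = -4: 2 blocks summing to 3 forces exactly one block of size 2 and the rest size 1 → block sizes [2, 1]

Assembling the blocks gives a Jordan form
J =
  [-5,  0,  0,  0,  0]
  [ 0, -5,  0,  0,  0]
  [ 0,  0, -4,  1,  0]
  [ 0,  0,  0, -4,  0]
  [ 0,  0,  0,  0, -4]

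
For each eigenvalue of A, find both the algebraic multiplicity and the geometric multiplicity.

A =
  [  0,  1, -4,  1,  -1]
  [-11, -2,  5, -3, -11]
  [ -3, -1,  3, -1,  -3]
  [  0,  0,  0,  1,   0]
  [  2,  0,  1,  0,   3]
λ = 1: alg = 5, geom = 3

Step 1 — factor the characteristic polynomial to read off the algebraic multiplicities:
  χ_A(x) = (x - 1)^5

Step 2 — compute geometric multiplicities via the rank-nullity identity g(λ) = n − rank(A − λI):
  rank(A − (1)·I) = 2, so dim ker(A − (1)·I) = n − 2 = 3

Summary:
  λ = 1: algebraic multiplicity = 5, geometric multiplicity = 3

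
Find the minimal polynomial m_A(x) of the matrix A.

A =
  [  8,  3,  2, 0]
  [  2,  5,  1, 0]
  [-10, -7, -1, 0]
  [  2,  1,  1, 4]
x^3 - 12*x^2 + 48*x - 64

The characteristic polynomial is χ_A(x) = (x - 4)^4, so the eigenvalues are known. The minimal polynomial is
  m_A(x) = Π_λ (x − λ)^{k_λ}
where k_λ is the size of the *largest* Jordan block for λ (equivalently, the smallest k with (A − λI)^k v = 0 for every generalised eigenvector v of λ).

  λ = 4: largest Jordan block has size 3, contributing (x − 4)^3

So m_A(x) = (x - 4)^3 = x^3 - 12*x^2 + 48*x - 64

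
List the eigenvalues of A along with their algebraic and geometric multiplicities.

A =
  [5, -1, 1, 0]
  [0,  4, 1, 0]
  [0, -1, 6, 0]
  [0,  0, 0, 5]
λ = 5: alg = 4, geom = 3

Step 1 — factor the characteristic polynomial to read off the algebraic multiplicities:
  χ_A(x) = (x - 5)^4

Step 2 — compute geometric multiplicities via the rank-nullity identity g(λ) = n − rank(A − λI):
  rank(A − (5)·I) = 1, so dim ker(A − (5)·I) = n − 1 = 3

Summary:
  λ = 5: algebraic multiplicity = 4, geometric multiplicity = 3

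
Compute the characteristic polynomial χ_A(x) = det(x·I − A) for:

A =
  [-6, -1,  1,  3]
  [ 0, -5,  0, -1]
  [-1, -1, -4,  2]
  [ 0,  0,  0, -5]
x^4 + 20*x^3 + 150*x^2 + 500*x + 625

Expanding det(x·I − A) (e.g. by cofactor expansion or by noting that A is similar to its Jordan form J, which has the same characteristic polynomial as A) gives
  χ_A(x) = x^4 + 20*x^3 + 150*x^2 + 500*x + 625
which factors as (x + 5)^4. The eigenvalues (with algebraic multiplicities) are λ = -5 with multiplicity 4.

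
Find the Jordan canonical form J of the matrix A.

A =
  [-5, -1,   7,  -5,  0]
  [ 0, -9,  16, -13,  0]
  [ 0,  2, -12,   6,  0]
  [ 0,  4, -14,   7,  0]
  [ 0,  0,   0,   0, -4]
J_3(-5) ⊕ J_1(-4) ⊕ J_1(-4)

The characteristic polynomial is
  det(x·I − A) = x^5 + 23*x^4 + 211*x^3 + 965*x^2 + 2200*x + 2000 = (x + 4)^2*(x + 5)^3

Eigenvalues and multiplicities (the geometric multiplicity of λ is n − rank(A − λI), which equals the number of Jordan blocks for λ):
  λ = -5: algebraic multiplicity = 3, geometric multiplicity = 1
  λ = -4: algebraic multiplicity = 2, geometric multiplicity = 2

Determining the block sizes for each eigenvalue:
  λ = -5: one block (gm = 1), so the single block has size am = 3 → block sizes [3]
  λ = -4: gm = am = 2, so every block has size 1 → block sizes [1, 1]

Assembling the blocks gives a Jordan form
J =
  [-5,  1,  0,  0,  0]
  [ 0, -5,  1,  0,  0]
  [ 0,  0, -5,  0,  0]
  [ 0,  0,  0, -4,  0]
  [ 0,  0,  0,  0, -4]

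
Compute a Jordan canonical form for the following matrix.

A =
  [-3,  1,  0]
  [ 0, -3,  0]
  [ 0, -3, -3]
J_2(-3) ⊕ J_1(-3)

The characteristic polynomial is
  det(x·I − A) = x^3 + 9*x^2 + 27*x + 27 = (x + 3)^3

Eigenvalues and multiplicities (the geometric multiplicity of λ is n − rank(A − λI), which equals the number of Jordan blocks for λ):
  λ = -3: algebraic multiplicity = 3, geometric multiplicity = 2

Determining the block sizes for each eigenvalue:
  λ = -3: 2 blocks summing to 3 forces exactly one block of size 2 and the rest size 1 → block sizes [2, 1]

Assembling the blocks gives a Jordan form
J =
  [-3,  1,  0]
  [ 0, -3,  0]
  [ 0,  0, -3]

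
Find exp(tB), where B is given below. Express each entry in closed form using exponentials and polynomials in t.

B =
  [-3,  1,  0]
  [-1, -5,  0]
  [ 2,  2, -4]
e^{tB} =
  [t*exp(-4*t) + exp(-4*t), t*exp(-4*t), 0]
  [-t*exp(-4*t), -t*exp(-4*t) + exp(-4*t), 0]
  [2*t*exp(-4*t), 2*t*exp(-4*t), exp(-4*t)]

Strategy: write B = P · J · P⁻¹ where J is a Jordan canonical form, so e^{tB} = P · e^{tJ} · P⁻¹, and e^{tJ} can be computed block-by-block.

B has Jordan form
J =
  [-4,  1,  0]
  [ 0, -4,  0]
  [ 0,  0, -4]
(up to reordering of blocks).

Per-block formulas:
  For a 1×1 block at λ = -4: exp(t · [-4]) = [e^(-4t)].
  For a 2×2 Jordan block J_2(-4): exp(t · J_2(-4)) = e^(-4t)·(I + t·N), where N is the 2×2 nilpotent shift.

After assembling e^{tJ} and conjugating by P, we get:

e^{tB} =
  [t*exp(-4*t) + exp(-4*t), t*exp(-4*t), 0]
  [-t*exp(-4*t), -t*exp(-4*t) + exp(-4*t), 0]
  [2*t*exp(-4*t), 2*t*exp(-4*t), exp(-4*t)]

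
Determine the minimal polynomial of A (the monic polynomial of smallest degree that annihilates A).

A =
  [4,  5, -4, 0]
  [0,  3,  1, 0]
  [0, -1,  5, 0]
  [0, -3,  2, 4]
x^3 - 12*x^2 + 48*x - 64

The characteristic polynomial is χ_A(x) = (x - 4)^4, so the eigenvalues are known. The minimal polynomial is
  m_A(x) = Π_λ (x − λ)^{k_λ}
where k_λ is the size of the *largest* Jordan block for λ (equivalently, the smallest k with (A − λI)^k v = 0 for every generalised eigenvector v of λ).

  λ = 4: largest Jordan block has size 3, contributing (x − 4)^3

So m_A(x) = (x - 4)^3 = x^3 - 12*x^2 + 48*x - 64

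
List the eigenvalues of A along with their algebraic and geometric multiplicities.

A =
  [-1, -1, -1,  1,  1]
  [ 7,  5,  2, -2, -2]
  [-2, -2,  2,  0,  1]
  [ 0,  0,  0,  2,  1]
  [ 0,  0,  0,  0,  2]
λ = 2: alg = 5, geom = 2

Step 1 — factor the characteristic polynomial to read off the algebraic multiplicities:
  χ_A(x) = (x - 2)^5

Step 2 — compute geometric multiplicities via the rank-nullity identity g(λ) = n − rank(A − λI):
  rank(A − (2)·I) = 3, so dim ker(A − (2)·I) = n − 3 = 2

Summary:
  λ = 2: algebraic multiplicity = 5, geometric multiplicity = 2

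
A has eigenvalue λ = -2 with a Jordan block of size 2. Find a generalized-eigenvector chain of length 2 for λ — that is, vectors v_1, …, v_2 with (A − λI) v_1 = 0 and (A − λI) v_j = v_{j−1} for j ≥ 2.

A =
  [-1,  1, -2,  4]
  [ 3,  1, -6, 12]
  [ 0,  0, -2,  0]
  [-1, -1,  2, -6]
A Jordan chain for λ = -2 of length 2:
v_1 = (1, 3, 0, -1)ᵀ
v_2 = (1, 0, 0, 0)ᵀ

Let N = A − (-2)·I. We want v_2 with N^2 v_2 = 0 but N^1 v_2 ≠ 0; then v_{j-1} := N · v_j for j = 2, …, 2.

Pick v_2 = (1, 0, 0, 0)ᵀ.
Then v_1 = N · v_2 = (1, 3, 0, -1)ᵀ.

Sanity check: (A − (-2)·I) v_1 = (0, 0, 0, 0)ᵀ = 0. ✓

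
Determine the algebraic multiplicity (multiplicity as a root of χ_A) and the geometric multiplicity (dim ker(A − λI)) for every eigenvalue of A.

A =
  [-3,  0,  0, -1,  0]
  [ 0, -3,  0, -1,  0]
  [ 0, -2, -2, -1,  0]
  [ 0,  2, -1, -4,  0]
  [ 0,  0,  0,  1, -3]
λ = -3: alg = 5, geom = 3

Step 1 — factor the characteristic polynomial to read off the algebraic multiplicities:
  χ_A(x) = (x + 3)^5

Step 2 — compute geometric multiplicities via the rank-nullity identity g(λ) = n − rank(A − λI):
  rank(A − (-3)·I) = 2, so dim ker(A − (-3)·I) = n − 2 = 3

Summary:
  λ = -3: algebraic multiplicity = 5, geometric multiplicity = 3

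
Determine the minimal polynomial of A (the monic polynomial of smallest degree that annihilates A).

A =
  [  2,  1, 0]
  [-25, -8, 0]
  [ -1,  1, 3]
x^3 + 3*x^2 - 9*x - 27

The characteristic polynomial is χ_A(x) = (x - 3)*(x + 3)^2, so the eigenvalues are known. The minimal polynomial is
  m_A(x) = Π_λ (x − λ)^{k_λ}
where k_λ is the size of the *largest* Jordan block for λ (equivalently, the smallest k with (A − λI)^k v = 0 for every generalised eigenvector v of λ).

  λ = -3: largest Jordan block has size 2, contributing (x + 3)^2
  λ = 3: largest Jordan block has size 1, contributing (x − 3)

So m_A(x) = (x - 3)*(x + 3)^2 = x^3 + 3*x^2 - 9*x - 27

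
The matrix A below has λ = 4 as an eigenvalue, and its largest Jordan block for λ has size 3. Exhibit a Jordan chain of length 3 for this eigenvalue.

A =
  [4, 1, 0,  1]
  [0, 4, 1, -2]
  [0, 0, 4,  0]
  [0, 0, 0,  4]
A Jordan chain for λ = 4 of length 3:
v_1 = (1, 0, 0, 0)ᵀ
v_2 = (0, 1, 0, 0)ᵀ
v_3 = (0, 0, 1, 0)ᵀ

Let N = A − (4)·I. We want v_3 with N^3 v_3 = 0 but N^2 v_3 ≠ 0; then v_{j-1} := N · v_j for j = 3, …, 2.

Pick v_3 = (0, 0, 1, 0)ᵀ.
Then v_2 = N · v_3 = (0, 1, 0, 0)ᵀ.
Then v_1 = N · v_2 = (1, 0, 0, 0)ᵀ.

Sanity check: (A − (4)·I) v_1 = (0, 0, 0, 0)ᵀ = 0. ✓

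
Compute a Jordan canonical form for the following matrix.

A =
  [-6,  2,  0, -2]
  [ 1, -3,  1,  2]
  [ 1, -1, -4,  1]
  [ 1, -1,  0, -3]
J_3(-4) ⊕ J_1(-4)

The characteristic polynomial is
  det(x·I − A) = x^4 + 16*x^3 + 96*x^2 + 256*x + 256 = (x + 4)^4

Eigenvalues and multiplicities (the geometric multiplicity of λ is n − rank(A − λI), which equals the number of Jordan blocks for λ):
  λ = -4: algebraic multiplicity = 4, geometric multiplicity = 2

Determining the block sizes for each eigenvalue:
  λ = -4: with am = 4 and gm = 2, the partition is not yet determined (e.g. several partitions of 4 into 2 parts exist). Let N = A − (-4)·I. Computing rank(N^1) = 2, rank(N^2) = 1, rank(N^3) = 0; the number of blocks of size ≥ j is rank(N^{j−1}) − rank(N^j), giving [2, 1, 1]. So we have 1 block(s) of size 3, 1 block(s) of size 1 → block sizes [3, 1]

Assembling the blocks gives a Jordan form
J =
  [-4,  1,  0,  0]
  [ 0, -4,  1,  0]
  [ 0,  0, -4,  0]
  [ 0,  0,  0, -4]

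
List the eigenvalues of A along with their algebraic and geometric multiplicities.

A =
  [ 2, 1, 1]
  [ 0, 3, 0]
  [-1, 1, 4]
λ = 3: alg = 3, geom = 2

Step 1 — factor the characteristic polynomial to read off the algebraic multiplicities:
  χ_A(x) = (x - 3)^3

Step 2 — compute geometric multiplicities via the rank-nullity identity g(λ) = n − rank(A − λI):
  rank(A − (3)·I) = 1, so dim ker(A − (3)·I) = n − 1 = 2

Summary:
  λ = 3: algebraic multiplicity = 3, geometric multiplicity = 2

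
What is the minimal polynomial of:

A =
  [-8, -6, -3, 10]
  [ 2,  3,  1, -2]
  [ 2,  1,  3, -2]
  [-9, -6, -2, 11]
x^4 - 9*x^3 + 30*x^2 - 44*x + 24

The characteristic polynomial is χ_A(x) = (x - 3)*(x - 2)^3, so the eigenvalues are known. The minimal polynomial is
  m_A(x) = Π_λ (x − λ)^{k_λ}
where k_λ is the size of the *largest* Jordan block for λ (equivalently, the smallest k with (A − λI)^k v = 0 for every generalised eigenvector v of λ).

  λ = 2: largest Jordan block has size 3, contributing (x − 2)^3
  λ = 3: largest Jordan block has size 1, contributing (x − 3)

So m_A(x) = (x - 3)*(x - 2)^3 = x^4 - 9*x^3 + 30*x^2 - 44*x + 24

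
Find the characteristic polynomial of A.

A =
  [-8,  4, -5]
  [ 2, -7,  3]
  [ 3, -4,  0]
x^3 + 15*x^2 + 75*x + 125

Expanding det(x·I − A) (e.g. by cofactor expansion or by noting that A is similar to its Jordan form J, which has the same characteristic polynomial as A) gives
  χ_A(x) = x^3 + 15*x^2 + 75*x + 125
which factors as (x + 5)^3. The eigenvalues (with algebraic multiplicities) are λ = -5 with multiplicity 3.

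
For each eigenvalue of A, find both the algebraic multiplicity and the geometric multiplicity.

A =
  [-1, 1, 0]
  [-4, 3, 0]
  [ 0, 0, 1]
λ = 1: alg = 3, geom = 2

Step 1 — factor the characteristic polynomial to read off the algebraic multiplicities:
  χ_A(x) = (x - 1)^3

Step 2 — compute geometric multiplicities via the rank-nullity identity g(λ) = n − rank(A − λI):
  rank(A − (1)·I) = 1, so dim ker(A − (1)·I) = n − 1 = 2

Summary:
  λ = 1: algebraic multiplicity = 3, geometric multiplicity = 2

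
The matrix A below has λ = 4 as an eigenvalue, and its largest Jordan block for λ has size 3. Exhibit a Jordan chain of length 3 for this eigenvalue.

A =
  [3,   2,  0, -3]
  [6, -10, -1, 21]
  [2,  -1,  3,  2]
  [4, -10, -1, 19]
A Jordan chain for λ = 4 of length 3:
v_1 = (1, -7, -1, -5)ᵀ
v_2 = (-3, 20, 3, 14)ᵀ
v_3 = (1, -1, 0, 0)ᵀ

Let N = A − (4)·I. We want v_3 with N^3 v_3 = 0 but N^2 v_3 ≠ 0; then v_{j-1} := N · v_j for j = 3, …, 2.

Pick v_3 = (1, -1, 0, 0)ᵀ.
Then v_2 = N · v_3 = (-3, 20, 3, 14)ᵀ.
Then v_1 = N · v_2 = (1, -7, -1, -5)ᵀ.

Sanity check: (A − (4)·I) v_1 = (0, 0, 0, 0)ᵀ = 0. ✓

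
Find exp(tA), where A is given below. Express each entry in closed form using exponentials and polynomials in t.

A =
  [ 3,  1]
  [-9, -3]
e^{tA} =
  [3*t + 1, t]
  [-9*t, 1 - 3*t]

Strategy: write A = P · J · P⁻¹ where J is a Jordan canonical form, so e^{tA} = P · e^{tJ} · P⁻¹, and e^{tJ} can be computed block-by-block.

A has Jordan form
J =
  [0, 1]
  [0, 0]
(up to reordering of blocks).

Per-block formulas:
  For a 2×2 Jordan block J_2(0): exp(t · J_2(0)) = e^(0t)·(I + t·N), where N is the 2×2 nilpotent shift.

After assembling e^{tJ} and conjugating by P, we get:

e^{tA} =
  [3*t + 1, t]
  [-9*t, 1 - 3*t]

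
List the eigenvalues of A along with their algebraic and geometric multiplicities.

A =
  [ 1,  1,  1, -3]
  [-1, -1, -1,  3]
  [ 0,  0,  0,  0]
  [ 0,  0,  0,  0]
λ = 0: alg = 4, geom = 3

Step 1 — factor the characteristic polynomial to read off the algebraic multiplicities:
  χ_A(x) = x^4

Step 2 — compute geometric multiplicities via the rank-nullity identity g(λ) = n − rank(A − λI):
  rank(A − (0)·I) = 1, so dim ker(A − (0)·I) = n − 1 = 3

Summary:
  λ = 0: algebraic multiplicity = 4, geometric multiplicity = 3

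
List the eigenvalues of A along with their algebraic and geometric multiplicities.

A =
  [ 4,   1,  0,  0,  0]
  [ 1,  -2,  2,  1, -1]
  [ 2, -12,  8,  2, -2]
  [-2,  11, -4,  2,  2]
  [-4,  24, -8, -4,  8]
λ = 4: alg = 5, geom = 3

Step 1 — factor the characteristic polynomial to read off the algebraic multiplicities:
  χ_A(x) = (x - 4)^5

Step 2 — compute geometric multiplicities via the rank-nullity identity g(λ) = n − rank(A − λI):
  rank(A − (4)·I) = 2, so dim ker(A − (4)·I) = n − 2 = 3

Summary:
  λ = 4: algebraic multiplicity = 5, geometric multiplicity = 3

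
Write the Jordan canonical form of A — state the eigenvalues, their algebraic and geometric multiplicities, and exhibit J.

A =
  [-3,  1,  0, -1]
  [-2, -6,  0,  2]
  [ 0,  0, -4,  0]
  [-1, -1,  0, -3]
J_2(-4) ⊕ J_1(-4) ⊕ J_1(-4)

The characteristic polynomial is
  det(x·I − A) = x^4 + 16*x^3 + 96*x^2 + 256*x + 256 = (x + 4)^4

Eigenvalues and multiplicities (the geometric multiplicity of λ is n − rank(A − λI), which equals the number of Jordan blocks for λ):
  λ = -4: algebraic multiplicity = 4, geometric multiplicity = 3

Determining the block sizes for each eigenvalue:
  λ = -4: 3 blocks summing to 4 forces exactly one block of size 2 and the rest size 1 → block sizes [2, 1, 1]

Assembling the blocks gives a Jordan form
J =
  [-4,  1,  0,  0]
  [ 0, -4,  0,  0]
  [ 0,  0, -4,  0]
  [ 0,  0,  0, -4]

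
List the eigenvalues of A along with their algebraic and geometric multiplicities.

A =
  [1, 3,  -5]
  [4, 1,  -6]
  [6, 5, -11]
λ = -3: alg = 3, geom = 1

Step 1 — factor the characteristic polynomial to read off the algebraic multiplicities:
  χ_A(x) = (x + 3)^3

Step 2 — compute geometric multiplicities via the rank-nullity identity g(λ) = n − rank(A − λI):
  rank(A − (-3)·I) = 2, so dim ker(A − (-3)·I) = n − 2 = 1

Summary:
  λ = -3: algebraic multiplicity = 3, geometric multiplicity = 1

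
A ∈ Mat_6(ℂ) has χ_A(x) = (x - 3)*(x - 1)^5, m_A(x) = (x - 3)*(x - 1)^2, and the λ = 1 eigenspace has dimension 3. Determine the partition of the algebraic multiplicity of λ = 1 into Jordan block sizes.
Block sizes for λ = 1: [2, 2, 1]

Step 1 — from the characteristic polynomial, algebraic multiplicity of λ = 1 is 5. From dim ker(A − (1)·I) = 3, there are exactly 3 Jordan blocks for λ = 1.
Step 2 — from the minimal polynomial, the factor (x − 1)^2 tells us the largest block for λ = 1 has size 2.
Step 3 — with total size 5, 3 blocks, and largest block 2, the block sizes (in nonincreasing order) are [2, 2, 1].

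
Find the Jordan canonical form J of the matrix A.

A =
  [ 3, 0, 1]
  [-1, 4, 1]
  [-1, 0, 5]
J_2(4) ⊕ J_1(4)

The characteristic polynomial is
  det(x·I − A) = x^3 - 12*x^2 + 48*x - 64 = (x - 4)^3

Eigenvalues and multiplicities (the geometric multiplicity of λ is n − rank(A − λI), which equals the number of Jordan blocks for λ):
  λ = 4: algebraic multiplicity = 3, geometric multiplicity = 2

Determining the block sizes for each eigenvalue:
  λ = 4: 2 blocks summing to 3 forces exactly one block of size 2 and the rest size 1 → block sizes [2, 1]

Assembling the blocks gives a Jordan form
J =
  [4, 1, 0]
  [0, 4, 0]
  [0, 0, 4]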